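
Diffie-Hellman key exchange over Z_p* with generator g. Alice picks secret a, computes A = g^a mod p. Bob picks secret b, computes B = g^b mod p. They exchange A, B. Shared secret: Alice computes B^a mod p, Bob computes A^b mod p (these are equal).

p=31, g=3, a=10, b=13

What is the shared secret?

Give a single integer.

A = 3^10 mod 31  (bits of 10 = 1010)
  bit 0 = 1: r = r^2 * 3 mod 31 = 1^2 * 3 = 1*3 = 3
  bit 1 = 0: r = r^2 mod 31 = 3^2 = 9
  bit 2 = 1: r = r^2 * 3 mod 31 = 9^2 * 3 = 19*3 = 26
  bit 3 = 0: r = r^2 mod 31 = 26^2 = 25
  -> A = 25
B = 3^13 mod 31  (bits of 13 = 1101)
  bit 0 = 1: r = r^2 * 3 mod 31 = 1^2 * 3 = 1*3 = 3
  bit 1 = 1: r = r^2 * 3 mod 31 = 3^2 * 3 = 9*3 = 27
  bit 2 = 0: r = r^2 mod 31 = 27^2 = 16
  bit 3 = 1: r = r^2 * 3 mod 31 = 16^2 * 3 = 8*3 = 24
  -> B = 24
s = B^a = 24^10 mod 31  (bits of 10 = 1010)
  bit 0 = 1: r = r^2 * 24 mod 31 = 1^2 * 24 = 1*24 = 24
  bit 1 = 0: r = r^2 mod 31 = 24^2 = 18
  bit 2 = 1: r = r^2 * 24 mod 31 = 18^2 * 24 = 14*24 = 26
  bit 3 = 0: r = r^2 mod 31 = 26^2 = 25
  -> s = B^a = 25

Answer: 25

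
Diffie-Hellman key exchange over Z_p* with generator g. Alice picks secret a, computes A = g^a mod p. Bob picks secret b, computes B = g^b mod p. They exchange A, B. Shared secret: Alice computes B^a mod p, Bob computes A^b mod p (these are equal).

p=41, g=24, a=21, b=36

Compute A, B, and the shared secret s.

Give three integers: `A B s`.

Answer: 17 31 31

Derivation:
A = 24^21 mod 41  (bits of 21 = 10101)
  bit 0 = 1: r = r^2 * 24 mod 41 = 1^2 * 24 = 1*24 = 24
  bit 1 = 0: r = r^2 mod 41 = 24^2 = 2
  bit 2 = 1: r = r^2 * 24 mod 41 = 2^2 * 24 = 4*24 = 14
  bit 3 = 0: r = r^2 mod 41 = 14^2 = 32
  bit 4 = 1: r = r^2 * 24 mod 41 = 32^2 * 24 = 40*24 = 17
  -> A = 17
B = 24^36 mod 41  (bits of 36 = 100100)
  bit 0 = 1: r = r^2 * 24 mod 41 = 1^2 * 24 = 1*24 = 24
  bit 1 = 0: r = r^2 mod 41 = 24^2 = 2
  bit 2 = 0: r = r^2 mod 41 = 2^2 = 4
  bit 3 = 1: r = r^2 * 24 mod 41 = 4^2 * 24 = 16*24 = 15
  bit 4 = 0: r = r^2 mod 41 = 15^2 = 20
  bit 5 = 0: r = r^2 mod 41 = 20^2 = 31
  -> B = 31
s = B^a = 31^21 mod 41  (bits of 21 = 10101)
  bit 0 = 1: r = r^2 * 31 mod 41 = 1^2 * 31 = 1*31 = 31
  bit 1 = 0: r = r^2 mod 41 = 31^2 = 18
  bit 2 = 1: r = r^2 * 31 mod 41 = 18^2 * 31 = 37*31 = 40
  bit 3 = 0: r = r^2 mod 41 = 40^2 = 1
  bit 4 = 1: r = r^2 * 31 mod 41 = 1^2 * 31 = 1*31 = 31
  -> s = B^a = 31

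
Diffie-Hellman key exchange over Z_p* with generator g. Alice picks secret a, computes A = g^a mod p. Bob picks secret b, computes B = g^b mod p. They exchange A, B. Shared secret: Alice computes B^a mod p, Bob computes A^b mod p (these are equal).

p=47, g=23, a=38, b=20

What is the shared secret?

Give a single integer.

Answer: 24

Derivation:
A = 23^38 mod 47  (bits of 38 = 100110)
  bit 0 = 1: r = r^2 * 23 mod 47 = 1^2 * 23 = 1*23 = 23
  bit 1 = 0: r = r^2 mod 47 = 23^2 = 12
  bit 2 = 0: r = r^2 mod 47 = 12^2 = 3
  bit 3 = 1: r = r^2 * 23 mod 47 = 3^2 * 23 = 9*23 = 19
  bit 4 = 1: r = r^2 * 23 mod 47 = 19^2 * 23 = 32*23 = 31
  bit 5 = 0: r = r^2 mod 47 = 31^2 = 21
  -> A = 21
B = 23^20 mod 47  (bits of 20 = 10100)
  bit 0 = 1: r = r^2 * 23 mod 47 = 1^2 * 23 = 1*23 = 23
  bit 1 = 0: r = r^2 mod 47 = 23^2 = 12
  bit 2 = 1: r = r^2 * 23 mod 47 = 12^2 * 23 = 3*23 = 22
  bit 3 = 0: r = r^2 mod 47 = 22^2 = 14
  bit 4 = 0: r = r^2 mod 47 = 14^2 = 8
  -> B = 8
s = B^a = 8^38 mod 47  (bits of 38 = 100110)
  bit 0 = 1: r = r^2 * 8 mod 47 = 1^2 * 8 = 1*8 = 8
  bit 1 = 0: r = r^2 mod 47 = 8^2 = 17
  bit 2 = 0: r = r^2 mod 47 = 17^2 = 7
  bit 3 = 1: r = r^2 * 8 mod 47 = 7^2 * 8 = 2*8 = 16
  bit 4 = 1: r = r^2 * 8 mod 47 = 16^2 * 8 = 21*8 = 27
  bit 5 = 0: r = r^2 mod 47 = 27^2 = 24
  -> s = B^a = 24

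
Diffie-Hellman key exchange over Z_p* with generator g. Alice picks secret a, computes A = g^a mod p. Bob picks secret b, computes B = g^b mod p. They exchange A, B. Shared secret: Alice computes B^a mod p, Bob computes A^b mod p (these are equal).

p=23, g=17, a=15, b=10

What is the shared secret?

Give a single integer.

Answer: 3

Derivation:
A = 17^15 mod 23  (bits of 15 = 1111)
  bit 0 = 1: r = r^2 * 17 mod 23 = 1^2 * 17 = 1*17 = 17
  bit 1 = 1: r = r^2 * 17 mod 23 = 17^2 * 17 = 13*17 = 14
  bit 2 = 1: r = r^2 * 17 mod 23 = 14^2 * 17 = 12*17 = 20
  bit 3 = 1: r = r^2 * 17 mod 23 = 20^2 * 17 = 9*17 = 15
  -> A = 15
B = 17^10 mod 23  (bits of 10 = 1010)
  bit 0 = 1: r = r^2 * 17 mod 23 = 1^2 * 17 = 1*17 = 17
  bit 1 = 0: r = r^2 mod 23 = 17^2 = 13
  bit 2 = 1: r = r^2 * 17 mod 23 = 13^2 * 17 = 8*17 = 21
  bit 3 = 0: r = r^2 mod 23 = 21^2 = 4
  -> B = 4
s = B^a = 4^15 mod 23  (bits of 15 = 1111)
  bit 0 = 1: r = r^2 * 4 mod 23 = 1^2 * 4 = 1*4 = 4
  bit 1 = 1: r = r^2 * 4 mod 23 = 4^2 * 4 = 16*4 = 18
  bit 2 = 1: r = r^2 * 4 mod 23 = 18^2 * 4 = 2*4 = 8
  bit 3 = 1: r = r^2 * 4 mod 23 = 8^2 * 4 = 18*4 = 3
  -> s = B^a = 3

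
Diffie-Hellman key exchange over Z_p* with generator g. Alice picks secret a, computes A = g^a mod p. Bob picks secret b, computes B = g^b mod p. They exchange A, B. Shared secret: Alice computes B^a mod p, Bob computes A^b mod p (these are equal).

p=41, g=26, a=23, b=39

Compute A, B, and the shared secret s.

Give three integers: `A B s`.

Answer: 13 30 19

Derivation:
A = 26^23 mod 41  (bits of 23 = 10111)
  bit 0 = 1: r = r^2 * 26 mod 41 = 1^2 * 26 = 1*26 = 26
  bit 1 = 0: r = r^2 mod 41 = 26^2 = 20
  bit 2 = 1: r = r^2 * 26 mod 41 = 20^2 * 26 = 31*26 = 27
  bit 3 = 1: r = r^2 * 26 mod 41 = 27^2 * 26 = 32*26 = 12
  bit 4 = 1: r = r^2 * 26 mod 41 = 12^2 * 26 = 21*26 = 13
  -> A = 13
B = 26^39 mod 41  (bits of 39 = 100111)
  bit 0 = 1: r = r^2 * 26 mod 41 = 1^2 * 26 = 1*26 = 26
  bit 1 = 0: r = r^2 mod 41 = 26^2 = 20
  bit 2 = 0: r = r^2 mod 41 = 20^2 = 31
  bit 3 = 1: r = r^2 * 26 mod 41 = 31^2 * 26 = 18*26 = 17
  bit 4 = 1: r = r^2 * 26 mod 41 = 17^2 * 26 = 2*26 = 11
  bit 5 = 1: r = r^2 * 26 mod 41 = 11^2 * 26 = 39*26 = 30
  -> B = 30
s = B^a = 30^23 mod 41  (bits of 23 = 10111)
  bit 0 = 1: r = r^2 * 30 mod 41 = 1^2 * 30 = 1*30 = 30
  bit 1 = 0: r = r^2 mod 41 = 30^2 = 39
  bit 2 = 1: r = r^2 * 30 mod 41 = 39^2 * 30 = 4*30 = 38
  bit 3 = 1: r = r^2 * 30 mod 41 = 38^2 * 30 = 9*30 = 24
  bit 4 = 1: r = r^2 * 30 mod 41 = 24^2 * 30 = 2*30 = 19
  -> s = B^a = 19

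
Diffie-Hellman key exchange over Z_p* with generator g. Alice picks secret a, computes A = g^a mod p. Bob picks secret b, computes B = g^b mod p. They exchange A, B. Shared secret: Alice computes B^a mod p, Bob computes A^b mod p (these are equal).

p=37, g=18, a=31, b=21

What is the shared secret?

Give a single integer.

Answer: 23

Derivation:
A = 18^31 mod 37  (bits of 31 = 11111)
  bit 0 = 1: r = r^2 * 18 mod 37 = 1^2 * 18 = 1*18 = 18
  bit 1 = 1: r = r^2 * 18 mod 37 = 18^2 * 18 = 28*18 = 23
  bit 2 = 1: r = r^2 * 18 mod 37 = 23^2 * 18 = 11*18 = 13
  bit 3 = 1: r = r^2 * 18 mod 37 = 13^2 * 18 = 21*18 = 8
  bit 4 = 1: r = r^2 * 18 mod 37 = 8^2 * 18 = 27*18 = 5
  -> A = 5
B = 18^21 mod 37  (bits of 21 = 10101)
  bit 0 = 1: r = r^2 * 18 mod 37 = 1^2 * 18 = 1*18 = 18
  bit 1 = 0: r = r^2 mod 37 = 18^2 = 28
  bit 2 = 1: r = r^2 * 18 mod 37 = 28^2 * 18 = 7*18 = 15
  bit 3 = 0: r = r^2 mod 37 = 15^2 = 3
  bit 4 = 1: r = r^2 * 18 mod 37 = 3^2 * 18 = 9*18 = 14
  -> B = 14
s = B^a = 14^31 mod 37  (bits of 31 = 11111)
  bit 0 = 1: r = r^2 * 14 mod 37 = 1^2 * 14 = 1*14 = 14
  bit 1 = 1: r = r^2 * 14 mod 37 = 14^2 * 14 = 11*14 = 6
  bit 2 = 1: r = r^2 * 14 mod 37 = 6^2 * 14 = 36*14 = 23
  bit 3 = 1: r = r^2 * 14 mod 37 = 23^2 * 14 = 11*14 = 6
  bit 4 = 1: r = r^2 * 14 mod 37 = 6^2 * 14 = 36*14 = 23
  -> s = B^a = 23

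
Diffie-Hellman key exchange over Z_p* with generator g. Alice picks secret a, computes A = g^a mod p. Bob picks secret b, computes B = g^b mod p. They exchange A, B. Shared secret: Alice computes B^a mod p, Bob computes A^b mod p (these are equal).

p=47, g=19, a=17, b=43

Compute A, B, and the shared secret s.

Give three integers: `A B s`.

Answer: 26 31 23

Derivation:
A = 19^17 mod 47  (bits of 17 = 10001)
  bit 0 = 1: r = r^2 * 19 mod 47 = 1^2 * 19 = 1*19 = 19
  bit 1 = 0: r = r^2 mod 47 = 19^2 = 32
  bit 2 = 0: r = r^2 mod 47 = 32^2 = 37
  bit 3 = 0: r = r^2 mod 47 = 37^2 = 6
  bit 4 = 1: r = r^2 * 19 mod 47 = 6^2 * 19 = 36*19 = 26
  -> A = 26
B = 19^43 mod 47  (bits of 43 = 101011)
  bit 0 = 1: r = r^2 * 19 mod 47 = 1^2 * 19 = 1*19 = 19
  bit 1 = 0: r = r^2 mod 47 = 19^2 = 32
  bit 2 = 1: r = r^2 * 19 mod 47 = 32^2 * 19 = 37*19 = 45
  bit 3 = 0: r = r^2 mod 47 = 45^2 = 4
  bit 4 = 1: r = r^2 * 19 mod 47 = 4^2 * 19 = 16*19 = 22
  bit 5 = 1: r = r^2 * 19 mod 47 = 22^2 * 19 = 14*19 = 31
  -> B = 31
s = B^a = 31^17 mod 47  (bits of 17 = 10001)
  bit 0 = 1: r = r^2 * 31 mod 47 = 1^2 * 31 = 1*31 = 31
  bit 1 = 0: r = r^2 mod 47 = 31^2 = 21
  bit 2 = 0: r = r^2 mod 47 = 21^2 = 18
  bit 3 = 0: r = r^2 mod 47 = 18^2 = 42
  bit 4 = 1: r = r^2 * 31 mod 47 = 42^2 * 31 = 25*31 = 23
  -> s = B^a = 23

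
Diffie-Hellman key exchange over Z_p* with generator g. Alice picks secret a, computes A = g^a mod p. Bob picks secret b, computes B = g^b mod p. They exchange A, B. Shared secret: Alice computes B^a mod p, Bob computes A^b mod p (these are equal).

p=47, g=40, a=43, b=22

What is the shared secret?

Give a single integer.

Answer: 14

Derivation:
A = 40^43 mod 47  (bits of 43 = 101011)
  bit 0 = 1: r = r^2 * 40 mod 47 = 1^2 * 40 = 1*40 = 40
  bit 1 = 0: r = r^2 mod 47 = 40^2 = 2
  bit 2 = 1: r = r^2 * 40 mod 47 = 2^2 * 40 = 4*40 = 19
  bit 3 = 0: r = r^2 mod 47 = 19^2 = 32
  bit 4 = 1: r = r^2 * 40 mod 47 = 32^2 * 40 = 37*40 = 23
  bit 5 = 1: r = r^2 * 40 mod 47 = 23^2 * 40 = 12*40 = 10
  -> A = 10
B = 40^22 mod 47  (bits of 22 = 10110)
  bit 0 = 1: r = r^2 * 40 mod 47 = 1^2 * 40 = 1*40 = 40
  bit 1 = 0: r = r^2 mod 47 = 40^2 = 2
  bit 2 = 1: r = r^2 * 40 mod 47 = 2^2 * 40 = 4*40 = 19
  bit 3 = 1: r = r^2 * 40 mod 47 = 19^2 * 40 = 32*40 = 11
  bit 4 = 0: r = r^2 mod 47 = 11^2 = 27
  -> B = 27
s = B^a = 27^43 mod 47  (bits of 43 = 101011)
  bit 0 = 1: r = r^2 * 27 mod 47 = 1^2 * 27 = 1*27 = 27
  bit 1 = 0: r = r^2 mod 47 = 27^2 = 24
  bit 2 = 1: r = r^2 * 27 mod 47 = 24^2 * 27 = 12*27 = 42
  bit 3 = 0: r = r^2 mod 47 = 42^2 = 25
  bit 4 = 1: r = r^2 * 27 mod 47 = 25^2 * 27 = 14*27 = 2
  bit 5 = 1: r = r^2 * 27 mod 47 = 2^2 * 27 = 4*27 = 14
  -> s = B^a = 14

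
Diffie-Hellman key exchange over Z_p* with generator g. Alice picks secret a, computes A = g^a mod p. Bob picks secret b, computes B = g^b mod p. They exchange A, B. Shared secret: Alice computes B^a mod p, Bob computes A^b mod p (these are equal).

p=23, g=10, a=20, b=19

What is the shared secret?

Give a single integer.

Answer: 6

Derivation:
A = 10^20 mod 23  (bits of 20 = 10100)
  bit 0 = 1: r = r^2 * 10 mod 23 = 1^2 * 10 = 1*10 = 10
  bit 1 = 0: r = r^2 mod 23 = 10^2 = 8
  bit 2 = 1: r = r^2 * 10 mod 23 = 8^2 * 10 = 18*10 = 19
  bit 3 = 0: r = r^2 mod 23 = 19^2 = 16
  bit 4 = 0: r = r^2 mod 23 = 16^2 = 3
  -> A = 3
B = 10^19 mod 23  (bits of 19 = 10011)
  bit 0 = 1: r = r^2 * 10 mod 23 = 1^2 * 10 = 1*10 = 10
  bit 1 = 0: r = r^2 mod 23 = 10^2 = 8
  bit 2 = 0: r = r^2 mod 23 = 8^2 = 18
  bit 3 = 1: r = r^2 * 10 mod 23 = 18^2 * 10 = 2*10 = 20
  bit 4 = 1: r = r^2 * 10 mod 23 = 20^2 * 10 = 9*10 = 21
  -> B = 21
s = B^a = 21^20 mod 23  (bits of 20 = 10100)
  bit 0 = 1: r = r^2 * 21 mod 23 = 1^2 * 21 = 1*21 = 21
  bit 1 = 0: r = r^2 mod 23 = 21^2 = 4
  bit 2 = 1: r = r^2 * 21 mod 23 = 4^2 * 21 = 16*21 = 14
  bit 3 = 0: r = r^2 mod 23 = 14^2 = 12
  bit 4 = 0: r = r^2 mod 23 = 12^2 = 6
  -> s = B^a = 6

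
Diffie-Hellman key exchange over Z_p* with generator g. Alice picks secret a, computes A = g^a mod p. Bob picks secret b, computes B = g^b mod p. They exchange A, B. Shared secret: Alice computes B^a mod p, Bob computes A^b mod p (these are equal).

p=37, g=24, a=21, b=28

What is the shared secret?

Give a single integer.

Answer: 10

Derivation:
A = 24^21 mod 37  (bits of 21 = 10101)
  bit 0 = 1: r = r^2 * 24 mod 37 = 1^2 * 24 = 1*24 = 24
  bit 1 = 0: r = r^2 mod 37 = 24^2 = 21
  bit 2 = 1: r = r^2 * 24 mod 37 = 21^2 * 24 = 34*24 = 2
  bit 3 = 0: r = r^2 mod 37 = 2^2 = 4
  bit 4 = 1: r = r^2 * 24 mod 37 = 4^2 * 24 = 16*24 = 14
  -> A = 14
B = 24^28 mod 37  (bits of 28 = 11100)
  bit 0 = 1: r = r^2 * 24 mod 37 = 1^2 * 24 = 1*24 = 24
  bit 1 = 1: r = r^2 * 24 mod 37 = 24^2 * 24 = 21*24 = 23
  bit 2 = 1: r = r^2 * 24 mod 37 = 23^2 * 24 = 11*24 = 5
  bit 3 = 0: r = r^2 mod 37 = 5^2 = 25
  bit 4 = 0: r = r^2 mod 37 = 25^2 = 33
  -> B = 33
s = B^a = 33^21 mod 37  (bits of 21 = 10101)
  bit 0 = 1: r = r^2 * 33 mod 37 = 1^2 * 33 = 1*33 = 33
  bit 1 = 0: r = r^2 mod 37 = 33^2 = 16
  bit 2 = 1: r = r^2 * 33 mod 37 = 16^2 * 33 = 34*33 = 12
  bit 3 = 0: r = r^2 mod 37 = 12^2 = 33
  bit 4 = 1: r = r^2 * 33 mod 37 = 33^2 * 33 = 16*33 = 10
  -> s = B^a = 10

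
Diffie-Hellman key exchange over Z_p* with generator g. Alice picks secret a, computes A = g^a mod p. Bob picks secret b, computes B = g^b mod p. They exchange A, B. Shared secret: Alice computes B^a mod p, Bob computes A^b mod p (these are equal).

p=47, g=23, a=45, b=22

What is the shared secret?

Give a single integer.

A = 23^45 mod 47  (bits of 45 = 101101)
  bit 0 = 1: r = r^2 * 23 mod 47 = 1^2 * 23 = 1*23 = 23
  bit 1 = 0: r = r^2 mod 47 = 23^2 = 12
  bit 2 = 1: r = r^2 * 23 mod 47 = 12^2 * 23 = 3*23 = 22
  bit 3 = 1: r = r^2 * 23 mod 47 = 22^2 * 23 = 14*23 = 40
  bit 4 = 0: r = r^2 mod 47 = 40^2 = 2
  bit 5 = 1: r = r^2 * 23 mod 47 = 2^2 * 23 = 4*23 = 45
  -> A = 45
B = 23^22 mod 47  (bits of 22 = 10110)
  bit 0 = 1: r = r^2 * 23 mod 47 = 1^2 * 23 = 1*23 = 23
  bit 1 = 0: r = r^2 mod 47 = 23^2 = 12
  bit 2 = 1: r = r^2 * 23 mod 47 = 12^2 * 23 = 3*23 = 22
  bit 3 = 1: r = r^2 * 23 mod 47 = 22^2 * 23 = 14*23 = 40
  bit 4 = 0: r = r^2 mod 47 = 40^2 = 2
  -> B = 2
s = B^a = 2^45 mod 47  (bits of 45 = 101101)
  bit 0 = 1: r = r^2 * 2 mod 47 = 1^2 * 2 = 1*2 = 2
  bit 1 = 0: r = r^2 mod 47 = 2^2 = 4
  bit 2 = 1: r = r^2 * 2 mod 47 = 4^2 * 2 = 16*2 = 32
  bit 3 = 1: r = r^2 * 2 mod 47 = 32^2 * 2 = 37*2 = 27
  bit 4 = 0: r = r^2 mod 47 = 27^2 = 24
  bit 5 = 1: r = r^2 * 2 mod 47 = 24^2 * 2 = 12*2 = 24
  -> s = B^a = 24

Answer: 24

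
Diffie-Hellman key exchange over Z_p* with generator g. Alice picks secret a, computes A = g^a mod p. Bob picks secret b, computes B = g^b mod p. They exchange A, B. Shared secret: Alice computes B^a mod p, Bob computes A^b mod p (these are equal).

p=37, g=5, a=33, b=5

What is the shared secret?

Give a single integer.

A = 5^33 mod 37  (bits of 33 = 100001)
  bit 0 = 1: r = r^2 * 5 mod 37 = 1^2 * 5 = 1*5 = 5
  bit 1 = 0: r = r^2 mod 37 = 5^2 = 25
  bit 2 = 0: r = r^2 mod 37 = 25^2 = 33
  bit 3 = 0: r = r^2 mod 37 = 33^2 = 16
  bit 4 = 0: r = r^2 mod 37 = 16^2 = 34
  bit 5 = 1: r = r^2 * 5 mod 37 = 34^2 * 5 = 9*5 = 8
  -> A = 8
B = 5^5 mod 37  (bits of 5 = 101)
  bit 0 = 1: r = r^2 * 5 mod 37 = 1^2 * 5 = 1*5 = 5
  bit 1 = 0: r = r^2 mod 37 = 5^2 = 25
  bit 2 = 1: r = r^2 * 5 mod 37 = 25^2 * 5 = 33*5 = 17
  -> B = 17
s = B^a = 17^33 mod 37  (bits of 33 = 100001)
  bit 0 = 1: r = r^2 * 17 mod 37 = 1^2 * 17 = 1*17 = 17
  bit 1 = 0: r = r^2 mod 37 = 17^2 = 30
  bit 2 = 0: r = r^2 mod 37 = 30^2 = 12
  bit 3 = 0: r = r^2 mod 37 = 12^2 = 33
  bit 4 = 0: r = r^2 mod 37 = 33^2 = 16
  bit 5 = 1: r = r^2 * 17 mod 37 = 16^2 * 17 = 34*17 = 23
  -> s = B^a = 23

Answer: 23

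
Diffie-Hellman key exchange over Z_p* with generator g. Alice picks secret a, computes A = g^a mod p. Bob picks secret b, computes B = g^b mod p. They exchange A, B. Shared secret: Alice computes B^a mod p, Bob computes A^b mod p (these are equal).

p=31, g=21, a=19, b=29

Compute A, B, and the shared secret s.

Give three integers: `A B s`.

Answer: 13 3 12

Derivation:
A = 21^19 mod 31  (bits of 19 = 10011)
  bit 0 = 1: r = r^2 * 21 mod 31 = 1^2 * 21 = 1*21 = 21
  bit 1 = 0: r = r^2 mod 31 = 21^2 = 7
  bit 2 = 0: r = r^2 mod 31 = 7^2 = 18
  bit 3 = 1: r = r^2 * 21 mod 31 = 18^2 * 21 = 14*21 = 15
  bit 4 = 1: r = r^2 * 21 mod 31 = 15^2 * 21 = 8*21 = 13
  -> A = 13
B = 21^29 mod 31  (bits of 29 = 11101)
  bit 0 = 1: r = r^2 * 21 mod 31 = 1^2 * 21 = 1*21 = 21
  bit 1 = 1: r = r^2 * 21 mod 31 = 21^2 * 21 = 7*21 = 23
  bit 2 = 1: r = r^2 * 21 mod 31 = 23^2 * 21 = 2*21 = 11
  bit 3 = 0: r = r^2 mod 31 = 11^2 = 28
  bit 4 = 1: r = r^2 * 21 mod 31 = 28^2 * 21 = 9*21 = 3
  -> B = 3
s = B^a = 3^19 mod 31  (bits of 19 = 10011)
  bit 0 = 1: r = r^2 * 3 mod 31 = 1^2 * 3 = 1*3 = 3
  bit 1 = 0: r = r^2 mod 31 = 3^2 = 9
  bit 2 = 0: r = r^2 mod 31 = 9^2 = 19
  bit 3 = 1: r = r^2 * 3 mod 31 = 19^2 * 3 = 20*3 = 29
  bit 4 = 1: r = r^2 * 3 mod 31 = 29^2 * 3 = 4*3 = 12
  -> s = B^a = 12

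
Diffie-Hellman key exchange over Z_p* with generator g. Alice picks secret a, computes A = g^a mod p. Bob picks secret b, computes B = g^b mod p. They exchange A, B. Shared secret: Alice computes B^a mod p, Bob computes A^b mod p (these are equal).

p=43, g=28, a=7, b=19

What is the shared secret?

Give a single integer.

Answer: 7

Derivation:
A = 28^7 mod 43  (bits of 7 = 111)
  bit 0 = 1: r = r^2 * 28 mod 43 = 1^2 * 28 = 1*28 = 28
  bit 1 = 1: r = r^2 * 28 mod 43 = 28^2 * 28 = 10*28 = 22
  bit 2 = 1: r = r^2 * 28 mod 43 = 22^2 * 28 = 11*28 = 7
  -> A = 7
B = 28^19 mod 43  (bits of 19 = 10011)
  bit 0 = 1: r = r^2 * 28 mod 43 = 1^2 * 28 = 1*28 = 28
  bit 1 = 0: r = r^2 mod 43 = 28^2 = 10
  bit 2 = 0: r = r^2 mod 43 = 10^2 = 14
  bit 3 = 1: r = r^2 * 28 mod 43 = 14^2 * 28 = 24*28 = 27
  bit 4 = 1: r = r^2 * 28 mod 43 = 27^2 * 28 = 41*28 = 30
  -> B = 30
s = B^a = 30^7 mod 43  (bits of 7 = 111)
  bit 0 = 1: r = r^2 * 30 mod 43 = 1^2 * 30 = 1*30 = 30
  bit 1 = 1: r = r^2 * 30 mod 43 = 30^2 * 30 = 40*30 = 39
  bit 2 = 1: r = r^2 * 30 mod 43 = 39^2 * 30 = 16*30 = 7
  -> s = B^a = 7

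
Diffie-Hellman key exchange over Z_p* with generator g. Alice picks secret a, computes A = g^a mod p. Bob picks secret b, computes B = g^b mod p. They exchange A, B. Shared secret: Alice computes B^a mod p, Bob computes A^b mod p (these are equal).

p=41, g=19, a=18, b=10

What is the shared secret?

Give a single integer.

Answer: 40

Derivation:
A = 19^18 mod 41  (bits of 18 = 10010)
  bit 0 = 1: r = r^2 * 19 mod 41 = 1^2 * 19 = 1*19 = 19
  bit 1 = 0: r = r^2 mod 41 = 19^2 = 33
  bit 2 = 0: r = r^2 mod 41 = 33^2 = 23
  bit 3 = 1: r = r^2 * 19 mod 41 = 23^2 * 19 = 37*19 = 6
  bit 4 = 0: r = r^2 mod 41 = 6^2 = 36
  -> A = 36
B = 19^10 mod 41  (bits of 10 = 1010)
  bit 0 = 1: r = r^2 * 19 mod 41 = 1^2 * 19 = 1*19 = 19
  bit 1 = 0: r = r^2 mod 41 = 19^2 = 33
  bit 2 = 1: r = r^2 * 19 mod 41 = 33^2 * 19 = 23*19 = 27
  bit 3 = 0: r = r^2 mod 41 = 27^2 = 32
  -> B = 32
s = B^a = 32^18 mod 41  (bits of 18 = 10010)
  bit 0 = 1: r = r^2 * 32 mod 41 = 1^2 * 32 = 1*32 = 32
  bit 1 = 0: r = r^2 mod 41 = 32^2 = 40
  bit 2 = 0: r = r^2 mod 41 = 40^2 = 1
  bit 3 = 1: r = r^2 * 32 mod 41 = 1^2 * 32 = 1*32 = 32
  bit 4 = 0: r = r^2 mod 41 = 32^2 = 40
  -> s = B^a = 40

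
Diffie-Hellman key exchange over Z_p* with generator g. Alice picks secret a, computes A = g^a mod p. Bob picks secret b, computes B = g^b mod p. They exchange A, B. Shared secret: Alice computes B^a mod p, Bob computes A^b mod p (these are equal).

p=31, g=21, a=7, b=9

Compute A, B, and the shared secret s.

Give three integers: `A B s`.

Answer: 11 15 23

Derivation:
A = 21^7 mod 31  (bits of 7 = 111)
  bit 0 = 1: r = r^2 * 21 mod 31 = 1^2 * 21 = 1*21 = 21
  bit 1 = 1: r = r^2 * 21 mod 31 = 21^2 * 21 = 7*21 = 23
  bit 2 = 1: r = r^2 * 21 mod 31 = 23^2 * 21 = 2*21 = 11
  -> A = 11
B = 21^9 mod 31  (bits of 9 = 1001)
  bit 0 = 1: r = r^2 * 21 mod 31 = 1^2 * 21 = 1*21 = 21
  bit 1 = 0: r = r^2 mod 31 = 21^2 = 7
  bit 2 = 0: r = r^2 mod 31 = 7^2 = 18
  bit 3 = 1: r = r^2 * 21 mod 31 = 18^2 * 21 = 14*21 = 15
  -> B = 15
s = B^a = 15^7 mod 31  (bits of 7 = 111)
  bit 0 = 1: r = r^2 * 15 mod 31 = 1^2 * 15 = 1*15 = 15
  bit 1 = 1: r = r^2 * 15 mod 31 = 15^2 * 15 = 8*15 = 27
  bit 2 = 1: r = r^2 * 15 mod 31 = 27^2 * 15 = 16*15 = 23
  -> s = B^a = 23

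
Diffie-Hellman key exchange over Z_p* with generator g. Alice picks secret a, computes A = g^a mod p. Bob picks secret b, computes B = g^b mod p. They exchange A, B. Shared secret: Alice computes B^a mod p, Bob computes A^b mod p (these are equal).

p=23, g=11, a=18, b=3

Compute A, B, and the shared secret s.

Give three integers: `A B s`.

A = 11^18 mod 23  (bits of 18 = 10010)
  bit 0 = 1: r = r^2 * 11 mod 23 = 1^2 * 11 = 1*11 = 11
  bit 1 = 0: r = r^2 mod 23 = 11^2 = 6
  bit 2 = 0: r = r^2 mod 23 = 6^2 = 13
  bit 3 = 1: r = r^2 * 11 mod 23 = 13^2 * 11 = 8*11 = 19
  bit 4 = 0: r = r^2 mod 23 = 19^2 = 16
  -> A = 16
B = 11^3 mod 23  (bits of 3 = 11)
  bit 0 = 1: r = r^2 * 11 mod 23 = 1^2 * 11 = 1*11 = 11
  bit 1 = 1: r = r^2 * 11 mod 23 = 11^2 * 11 = 6*11 = 20
  -> B = 20
s = B^a = 20^18 mod 23  (bits of 18 = 10010)
  bit 0 = 1: r = r^2 * 20 mod 23 = 1^2 * 20 = 1*20 = 20
  bit 1 = 0: r = r^2 mod 23 = 20^2 = 9
  bit 2 = 0: r = r^2 mod 23 = 9^2 = 12
  bit 3 = 1: r = r^2 * 20 mod 23 = 12^2 * 20 = 6*20 = 5
  bit 4 = 0: r = r^2 mod 23 = 5^2 = 2
  -> s = B^a = 2

Answer: 16 20 2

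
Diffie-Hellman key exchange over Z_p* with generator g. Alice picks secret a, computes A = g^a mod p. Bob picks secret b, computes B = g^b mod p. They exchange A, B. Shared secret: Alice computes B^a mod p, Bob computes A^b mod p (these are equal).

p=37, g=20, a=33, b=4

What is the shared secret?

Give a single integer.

A = 20^33 mod 37  (bits of 33 = 100001)
  bit 0 = 1: r = r^2 * 20 mod 37 = 1^2 * 20 = 1*20 = 20
  bit 1 = 0: r = r^2 mod 37 = 20^2 = 30
  bit 2 = 0: r = r^2 mod 37 = 30^2 = 12
  bit 3 = 0: r = r^2 mod 37 = 12^2 = 33
  bit 4 = 0: r = r^2 mod 37 = 33^2 = 16
  bit 5 = 1: r = r^2 * 20 mod 37 = 16^2 * 20 = 34*20 = 14
  -> A = 14
B = 20^4 mod 37  (bits of 4 = 100)
  bit 0 = 1: r = r^2 * 20 mod 37 = 1^2 * 20 = 1*20 = 20
  bit 1 = 0: r = r^2 mod 37 = 20^2 = 30
  bit 2 = 0: r = r^2 mod 37 = 30^2 = 12
  -> B = 12
s = B^a = 12^33 mod 37  (bits of 33 = 100001)
  bit 0 = 1: r = r^2 * 12 mod 37 = 1^2 * 12 = 1*12 = 12
  bit 1 = 0: r = r^2 mod 37 = 12^2 = 33
  bit 2 = 0: r = r^2 mod 37 = 33^2 = 16
  bit 3 = 0: r = r^2 mod 37 = 16^2 = 34
  bit 4 = 0: r = r^2 mod 37 = 34^2 = 9
  bit 5 = 1: r = r^2 * 12 mod 37 = 9^2 * 12 = 7*12 = 10
  -> s = B^a = 10

Answer: 10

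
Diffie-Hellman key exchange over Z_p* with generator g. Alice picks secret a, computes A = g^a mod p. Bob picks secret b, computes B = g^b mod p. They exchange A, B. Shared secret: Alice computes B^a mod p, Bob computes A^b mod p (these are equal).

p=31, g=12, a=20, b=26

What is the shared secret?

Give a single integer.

Answer: 25

Derivation:
A = 12^20 mod 31  (bits of 20 = 10100)
  bit 0 = 1: r = r^2 * 12 mod 31 = 1^2 * 12 = 1*12 = 12
  bit 1 = 0: r = r^2 mod 31 = 12^2 = 20
  bit 2 = 1: r = r^2 * 12 mod 31 = 20^2 * 12 = 28*12 = 26
  bit 3 = 0: r = r^2 mod 31 = 26^2 = 25
  bit 4 = 0: r = r^2 mod 31 = 25^2 = 5
  -> A = 5
B = 12^26 mod 31  (bits of 26 = 11010)
  bit 0 = 1: r = r^2 * 12 mod 31 = 1^2 * 12 = 1*12 = 12
  bit 1 = 1: r = r^2 * 12 mod 31 = 12^2 * 12 = 20*12 = 23
  bit 2 = 0: r = r^2 mod 31 = 23^2 = 2
  bit 3 = 1: r = r^2 * 12 mod 31 = 2^2 * 12 = 4*12 = 17
  bit 4 = 0: r = r^2 mod 31 = 17^2 = 10
  -> B = 10
s = B^a = 10^20 mod 31  (bits of 20 = 10100)
  bit 0 = 1: r = r^2 * 10 mod 31 = 1^2 * 10 = 1*10 = 10
  bit 1 = 0: r = r^2 mod 31 = 10^2 = 7
  bit 2 = 1: r = r^2 * 10 mod 31 = 7^2 * 10 = 18*10 = 25
  bit 3 = 0: r = r^2 mod 31 = 25^2 = 5
  bit 4 = 0: r = r^2 mod 31 = 5^2 = 25
  -> s = B^a = 25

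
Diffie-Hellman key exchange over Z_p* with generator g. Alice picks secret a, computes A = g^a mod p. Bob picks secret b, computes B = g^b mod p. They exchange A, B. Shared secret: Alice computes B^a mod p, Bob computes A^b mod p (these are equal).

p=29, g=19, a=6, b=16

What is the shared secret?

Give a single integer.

A = 19^6 mod 29  (bits of 6 = 110)
  bit 0 = 1: r = r^2 * 19 mod 29 = 1^2 * 19 = 1*19 = 19
  bit 1 = 1: r = r^2 * 19 mod 29 = 19^2 * 19 = 13*19 = 15
  bit 2 = 0: r = r^2 mod 29 = 15^2 = 22
  -> A = 22
B = 19^16 mod 29  (bits of 16 = 10000)
  bit 0 = 1: r = r^2 * 19 mod 29 = 1^2 * 19 = 1*19 = 19
  bit 1 = 0: r = r^2 mod 29 = 19^2 = 13
  bit 2 = 0: r = r^2 mod 29 = 13^2 = 24
  bit 3 = 0: r = r^2 mod 29 = 24^2 = 25
  bit 4 = 0: r = r^2 mod 29 = 25^2 = 16
  -> B = 16
s = B^a = 16^6 mod 29  (bits of 6 = 110)
  bit 0 = 1: r = r^2 * 16 mod 29 = 1^2 * 16 = 1*16 = 16
  bit 1 = 1: r = r^2 * 16 mod 29 = 16^2 * 16 = 24*16 = 7
  bit 2 = 0: r = r^2 mod 29 = 7^2 = 20
  -> s = B^a = 20

Answer: 20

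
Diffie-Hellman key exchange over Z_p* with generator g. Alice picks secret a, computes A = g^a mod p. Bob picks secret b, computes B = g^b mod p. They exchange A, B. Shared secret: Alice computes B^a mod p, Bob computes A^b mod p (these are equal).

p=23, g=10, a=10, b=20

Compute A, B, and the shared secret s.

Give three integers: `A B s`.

Answer: 16 3 8

Derivation:
A = 10^10 mod 23  (bits of 10 = 1010)
  bit 0 = 1: r = r^2 * 10 mod 23 = 1^2 * 10 = 1*10 = 10
  bit 1 = 0: r = r^2 mod 23 = 10^2 = 8
  bit 2 = 1: r = r^2 * 10 mod 23 = 8^2 * 10 = 18*10 = 19
  bit 3 = 0: r = r^2 mod 23 = 19^2 = 16
  -> A = 16
B = 10^20 mod 23  (bits of 20 = 10100)
  bit 0 = 1: r = r^2 * 10 mod 23 = 1^2 * 10 = 1*10 = 10
  bit 1 = 0: r = r^2 mod 23 = 10^2 = 8
  bit 2 = 1: r = r^2 * 10 mod 23 = 8^2 * 10 = 18*10 = 19
  bit 3 = 0: r = r^2 mod 23 = 19^2 = 16
  bit 4 = 0: r = r^2 mod 23 = 16^2 = 3
  -> B = 3
s = B^a = 3^10 mod 23  (bits of 10 = 1010)
  bit 0 = 1: r = r^2 * 3 mod 23 = 1^2 * 3 = 1*3 = 3
  bit 1 = 0: r = r^2 mod 23 = 3^2 = 9
  bit 2 = 1: r = r^2 * 3 mod 23 = 9^2 * 3 = 12*3 = 13
  bit 3 = 0: r = r^2 mod 23 = 13^2 = 8
  -> s = B^a = 8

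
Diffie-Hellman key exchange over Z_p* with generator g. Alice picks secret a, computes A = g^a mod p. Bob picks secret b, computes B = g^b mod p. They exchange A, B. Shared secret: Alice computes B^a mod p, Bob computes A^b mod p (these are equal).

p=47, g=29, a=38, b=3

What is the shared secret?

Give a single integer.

Answer: 34

Derivation:
A = 29^38 mod 47  (bits of 38 = 100110)
  bit 0 = 1: r = r^2 * 29 mod 47 = 1^2 * 29 = 1*29 = 29
  bit 1 = 0: r = r^2 mod 47 = 29^2 = 42
  bit 2 = 0: r = r^2 mod 47 = 42^2 = 25
  bit 3 = 1: r = r^2 * 29 mod 47 = 25^2 * 29 = 14*29 = 30
  bit 4 = 1: r = r^2 * 29 mod 47 = 30^2 * 29 = 7*29 = 15
  bit 5 = 0: r = r^2 mod 47 = 15^2 = 37
  -> A = 37
B = 29^3 mod 47  (bits of 3 = 11)
  bit 0 = 1: r = r^2 * 29 mod 47 = 1^2 * 29 = 1*29 = 29
  bit 1 = 1: r = r^2 * 29 mod 47 = 29^2 * 29 = 42*29 = 43
  -> B = 43
s = B^a = 43^38 mod 47  (bits of 38 = 100110)
  bit 0 = 1: r = r^2 * 43 mod 47 = 1^2 * 43 = 1*43 = 43
  bit 1 = 0: r = r^2 mod 47 = 43^2 = 16
  bit 2 = 0: r = r^2 mod 47 = 16^2 = 21
  bit 3 = 1: r = r^2 * 43 mod 47 = 21^2 * 43 = 18*43 = 22
  bit 4 = 1: r = r^2 * 43 mod 47 = 22^2 * 43 = 14*43 = 38
  bit 5 = 0: r = r^2 mod 47 = 38^2 = 34
  -> s = B^a = 34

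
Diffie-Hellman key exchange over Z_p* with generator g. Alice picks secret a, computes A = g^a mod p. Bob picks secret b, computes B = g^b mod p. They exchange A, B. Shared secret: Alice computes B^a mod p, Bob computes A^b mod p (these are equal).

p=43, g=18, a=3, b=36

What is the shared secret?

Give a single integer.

Answer: 16

Derivation:
A = 18^3 mod 43  (bits of 3 = 11)
  bit 0 = 1: r = r^2 * 18 mod 43 = 1^2 * 18 = 1*18 = 18
  bit 1 = 1: r = r^2 * 18 mod 43 = 18^2 * 18 = 23*18 = 27
  -> A = 27
B = 18^36 mod 43  (bits of 36 = 100100)
  bit 0 = 1: r = r^2 * 18 mod 43 = 1^2 * 18 = 1*18 = 18
  bit 1 = 0: r = r^2 mod 43 = 18^2 = 23
  bit 2 = 0: r = r^2 mod 43 = 23^2 = 13
  bit 3 = 1: r = r^2 * 18 mod 43 = 13^2 * 18 = 40*18 = 32
  bit 4 = 0: r = r^2 mod 43 = 32^2 = 35
  bit 5 = 0: r = r^2 mod 43 = 35^2 = 21
  -> B = 21
s = B^a = 21^3 mod 43  (bits of 3 = 11)
  bit 0 = 1: r = r^2 * 21 mod 43 = 1^2 * 21 = 1*21 = 21
  bit 1 = 1: r = r^2 * 21 mod 43 = 21^2 * 21 = 11*21 = 16
  -> s = B^a = 16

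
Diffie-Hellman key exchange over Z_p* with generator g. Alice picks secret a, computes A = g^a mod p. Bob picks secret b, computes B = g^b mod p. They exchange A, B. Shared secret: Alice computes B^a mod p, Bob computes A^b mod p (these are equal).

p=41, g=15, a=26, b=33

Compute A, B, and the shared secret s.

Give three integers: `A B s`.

Answer: 36 35 2

Derivation:
A = 15^26 mod 41  (bits of 26 = 11010)
  bit 0 = 1: r = r^2 * 15 mod 41 = 1^2 * 15 = 1*15 = 15
  bit 1 = 1: r = r^2 * 15 mod 41 = 15^2 * 15 = 20*15 = 13
  bit 2 = 0: r = r^2 mod 41 = 13^2 = 5
  bit 3 = 1: r = r^2 * 15 mod 41 = 5^2 * 15 = 25*15 = 6
  bit 4 = 0: r = r^2 mod 41 = 6^2 = 36
  -> A = 36
B = 15^33 mod 41  (bits of 33 = 100001)
  bit 0 = 1: r = r^2 * 15 mod 41 = 1^2 * 15 = 1*15 = 15
  bit 1 = 0: r = r^2 mod 41 = 15^2 = 20
  bit 2 = 0: r = r^2 mod 41 = 20^2 = 31
  bit 3 = 0: r = r^2 mod 41 = 31^2 = 18
  bit 4 = 0: r = r^2 mod 41 = 18^2 = 37
  bit 5 = 1: r = r^2 * 15 mod 41 = 37^2 * 15 = 16*15 = 35
  -> B = 35
s = B^a = 35^26 mod 41  (bits of 26 = 11010)
  bit 0 = 1: r = r^2 * 35 mod 41 = 1^2 * 35 = 1*35 = 35
  bit 1 = 1: r = r^2 * 35 mod 41 = 35^2 * 35 = 36*35 = 30
  bit 2 = 0: r = r^2 mod 41 = 30^2 = 39
  bit 3 = 1: r = r^2 * 35 mod 41 = 39^2 * 35 = 4*35 = 17
  bit 4 = 0: r = r^2 mod 41 = 17^2 = 2
  -> s = B^a = 2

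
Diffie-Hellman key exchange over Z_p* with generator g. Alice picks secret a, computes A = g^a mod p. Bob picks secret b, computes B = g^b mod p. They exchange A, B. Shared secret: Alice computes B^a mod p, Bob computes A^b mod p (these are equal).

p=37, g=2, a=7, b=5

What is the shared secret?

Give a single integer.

Answer: 19

Derivation:
A = 2^7 mod 37  (bits of 7 = 111)
  bit 0 = 1: r = r^2 * 2 mod 37 = 1^2 * 2 = 1*2 = 2
  bit 1 = 1: r = r^2 * 2 mod 37 = 2^2 * 2 = 4*2 = 8
  bit 2 = 1: r = r^2 * 2 mod 37 = 8^2 * 2 = 27*2 = 17
  -> A = 17
B = 2^5 mod 37  (bits of 5 = 101)
  bit 0 = 1: r = r^2 * 2 mod 37 = 1^2 * 2 = 1*2 = 2
  bit 1 = 0: r = r^2 mod 37 = 2^2 = 4
  bit 2 = 1: r = r^2 * 2 mod 37 = 4^2 * 2 = 16*2 = 32
  -> B = 32
s = B^a = 32^7 mod 37  (bits of 7 = 111)
  bit 0 = 1: r = r^2 * 32 mod 37 = 1^2 * 32 = 1*32 = 32
  bit 1 = 1: r = r^2 * 32 mod 37 = 32^2 * 32 = 25*32 = 23
  bit 2 = 1: r = r^2 * 32 mod 37 = 23^2 * 32 = 11*32 = 19
  -> s = B^a = 19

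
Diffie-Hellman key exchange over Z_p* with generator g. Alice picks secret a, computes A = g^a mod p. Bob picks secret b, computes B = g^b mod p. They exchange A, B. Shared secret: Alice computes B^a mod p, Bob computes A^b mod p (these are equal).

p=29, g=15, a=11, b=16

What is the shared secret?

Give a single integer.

Answer: 23

Derivation:
A = 15^11 mod 29  (bits of 11 = 1011)
  bit 0 = 1: r = r^2 * 15 mod 29 = 1^2 * 15 = 1*15 = 15
  bit 1 = 0: r = r^2 mod 29 = 15^2 = 22
  bit 2 = 1: r = r^2 * 15 mod 29 = 22^2 * 15 = 20*15 = 10
  bit 3 = 1: r = r^2 * 15 mod 29 = 10^2 * 15 = 13*15 = 21
  -> A = 21
B = 15^16 mod 29  (bits of 16 = 10000)
  bit 0 = 1: r = r^2 * 15 mod 29 = 1^2 * 15 = 1*15 = 15
  bit 1 = 0: r = r^2 mod 29 = 15^2 = 22
  bit 2 = 0: r = r^2 mod 29 = 22^2 = 20
  bit 3 = 0: r = r^2 mod 29 = 20^2 = 23
  bit 4 = 0: r = r^2 mod 29 = 23^2 = 7
  -> B = 7
s = B^a = 7^11 mod 29  (bits of 11 = 1011)
  bit 0 = 1: r = r^2 * 7 mod 29 = 1^2 * 7 = 1*7 = 7
  bit 1 = 0: r = r^2 mod 29 = 7^2 = 20
  bit 2 = 1: r = r^2 * 7 mod 29 = 20^2 * 7 = 23*7 = 16
  bit 3 = 1: r = r^2 * 7 mod 29 = 16^2 * 7 = 24*7 = 23
  -> s = B^a = 23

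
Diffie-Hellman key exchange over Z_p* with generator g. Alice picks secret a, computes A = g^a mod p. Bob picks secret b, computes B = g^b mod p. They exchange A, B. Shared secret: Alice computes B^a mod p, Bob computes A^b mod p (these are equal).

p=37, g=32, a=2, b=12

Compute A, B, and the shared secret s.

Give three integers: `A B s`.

Answer: 25 10 26

Derivation:
A = 32^2 mod 37  (bits of 2 = 10)
  bit 0 = 1: r = r^2 * 32 mod 37 = 1^2 * 32 = 1*32 = 32
  bit 1 = 0: r = r^2 mod 37 = 32^2 = 25
  -> A = 25
B = 32^12 mod 37  (bits of 12 = 1100)
  bit 0 = 1: r = r^2 * 32 mod 37 = 1^2 * 32 = 1*32 = 32
  bit 1 = 1: r = r^2 * 32 mod 37 = 32^2 * 32 = 25*32 = 23
  bit 2 = 0: r = r^2 mod 37 = 23^2 = 11
  bit 3 = 0: r = r^2 mod 37 = 11^2 = 10
  -> B = 10
s = B^a = 10^2 mod 37  (bits of 2 = 10)
  bit 0 = 1: r = r^2 * 10 mod 37 = 1^2 * 10 = 1*10 = 10
  bit 1 = 0: r = r^2 mod 37 = 10^2 = 26
  -> s = B^a = 26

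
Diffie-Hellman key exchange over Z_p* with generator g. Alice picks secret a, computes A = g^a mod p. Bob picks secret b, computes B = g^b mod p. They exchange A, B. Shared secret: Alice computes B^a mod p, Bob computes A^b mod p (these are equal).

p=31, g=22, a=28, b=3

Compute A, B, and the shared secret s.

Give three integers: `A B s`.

A = 22^28 mod 31  (bits of 28 = 11100)
  bit 0 = 1: r = r^2 * 22 mod 31 = 1^2 * 22 = 1*22 = 22
  bit 1 = 1: r = r^2 * 22 mod 31 = 22^2 * 22 = 19*22 = 15
  bit 2 = 1: r = r^2 * 22 mod 31 = 15^2 * 22 = 8*22 = 21
  bit 3 = 0: r = r^2 mod 31 = 21^2 = 7
  bit 4 = 0: r = r^2 mod 31 = 7^2 = 18
  -> A = 18
B = 22^3 mod 31  (bits of 3 = 11)
  bit 0 = 1: r = r^2 * 22 mod 31 = 1^2 * 22 = 1*22 = 22
  bit 1 = 1: r = r^2 * 22 mod 31 = 22^2 * 22 = 19*22 = 15
  -> B = 15
s = B^a = 15^28 mod 31  (bits of 28 = 11100)
  bit 0 = 1: r = r^2 * 15 mod 31 = 1^2 * 15 = 1*15 = 15
  bit 1 = 1: r = r^2 * 15 mod 31 = 15^2 * 15 = 8*15 = 27
  bit 2 = 1: r = r^2 * 15 mod 31 = 27^2 * 15 = 16*15 = 23
  bit 3 = 0: r = r^2 mod 31 = 23^2 = 2
  bit 4 = 0: r = r^2 mod 31 = 2^2 = 4
  -> s = B^a = 4

Answer: 18 15 4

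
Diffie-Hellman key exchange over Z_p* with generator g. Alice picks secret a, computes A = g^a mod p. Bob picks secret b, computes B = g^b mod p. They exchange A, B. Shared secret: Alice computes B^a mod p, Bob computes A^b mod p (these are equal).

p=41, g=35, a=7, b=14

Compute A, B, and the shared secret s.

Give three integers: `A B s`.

Answer: 12 21 33

Derivation:
A = 35^7 mod 41  (bits of 7 = 111)
  bit 0 = 1: r = r^2 * 35 mod 41 = 1^2 * 35 = 1*35 = 35
  bit 1 = 1: r = r^2 * 35 mod 41 = 35^2 * 35 = 36*35 = 30
  bit 2 = 1: r = r^2 * 35 mod 41 = 30^2 * 35 = 39*35 = 12
  -> A = 12
B = 35^14 mod 41  (bits of 14 = 1110)
  bit 0 = 1: r = r^2 * 35 mod 41 = 1^2 * 35 = 1*35 = 35
  bit 1 = 1: r = r^2 * 35 mod 41 = 35^2 * 35 = 36*35 = 30
  bit 2 = 1: r = r^2 * 35 mod 41 = 30^2 * 35 = 39*35 = 12
  bit 3 = 0: r = r^2 mod 41 = 12^2 = 21
  -> B = 21
s = B^a = 21^7 mod 41  (bits of 7 = 111)
  bit 0 = 1: r = r^2 * 21 mod 41 = 1^2 * 21 = 1*21 = 21
  bit 1 = 1: r = r^2 * 21 mod 41 = 21^2 * 21 = 31*21 = 36
  bit 2 = 1: r = r^2 * 21 mod 41 = 36^2 * 21 = 25*21 = 33
  -> s = B^a = 33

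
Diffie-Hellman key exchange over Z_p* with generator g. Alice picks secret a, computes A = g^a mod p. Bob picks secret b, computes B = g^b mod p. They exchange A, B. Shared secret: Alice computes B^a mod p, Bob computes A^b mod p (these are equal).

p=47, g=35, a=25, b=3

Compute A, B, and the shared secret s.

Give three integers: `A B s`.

Answer: 44 11 20

Derivation:
A = 35^25 mod 47  (bits of 25 = 11001)
  bit 0 = 1: r = r^2 * 35 mod 47 = 1^2 * 35 = 1*35 = 35
  bit 1 = 1: r = r^2 * 35 mod 47 = 35^2 * 35 = 3*35 = 11
  bit 2 = 0: r = r^2 mod 47 = 11^2 = 27
  bit 3 = 0: r = r^2 mod 47 = 27^2 = 24
  bit 4 = 1: r = r^2 * 35 mod 47 = 24^2 * 35 = 12*35 = 44
  -> A = 44
B = 35^3 mod 47  (bits of 3 = 11)
  bit 0 = 1: r = r^2 * 35 mod 47 = 1^2 * 35 = 1*35 = 35
  bit 1 = 1: r = r^2 * 35 mod 47 = 35^2 * 35 = 3*35 = 11
  -> B = 11
s = B^a = 11^25 mod 47  (bits of 25 = 11001)
  bit 0 = 1: r = r^2 * 11 mod 47 = 1^2 * 11 = 1*11 = 11
  bit 1 = 1: r = r^2 * 11 mod 47 = 11^2 * 11 = 27*11 = 15
  bit 2 = 0: r = r^2 mod 47 = 15^2 = 37
  bit 3 = 0: r = r^2 mod 47 = 37^2 = 6
  bit 4 = 1: r = r^2 * 11 mod 47 = 6^2 * 11 = 36*11 = 20
  -> s = B^a = 20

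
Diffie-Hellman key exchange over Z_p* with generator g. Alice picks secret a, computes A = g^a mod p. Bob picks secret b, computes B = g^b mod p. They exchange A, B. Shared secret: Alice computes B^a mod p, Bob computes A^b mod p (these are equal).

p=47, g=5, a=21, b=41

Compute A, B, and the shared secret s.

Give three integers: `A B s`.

Answer: 15 45 35

Derivation:
A = 5^21 mod 47  (bits of 21 = 10101)
  bit 0 = 1: r = r^2 * 5 mod 47 = 1^2 * 5 = 1*5 = 5
  bit 1 = 0: r = r^2 mod 47 = 5^2 = 25
  bit 2 = 1: r = r^2 * 5 mod 47 = 25^2 * 5 = 14*5 = 23
  bit 3 = 0: r = r^2 mod 47 = 23^2 = 12
  bit 4 = 1: r = r^2 * 5 mod 47 = 12^2 * 5 = 3*5 = 15
  -> A = 15
B = 5^41 mod 47  (bits of 41 = 101001)
  bit 0 = 1: r = r^2 * 5 mod 47 = 1^2 * 5 = 1*5 = 5
  bit 1 = 0: r = r^2 mod 47 = 5^2 = 25
  bit 2 = 1: r = r^2 * 5 mod 47 = 25^2 * 5 = 14*5 = 23
  bit 3 = 0: r = r^2 mod 47 = 23^2 = 12
  bit 4 = 0: r = r^2 mod 47 = 12^2 = 3
  bit 5 = 1: r = r^2 * 5 mod 47 = 3^2 * 5 = 9*5 = 45
  -> B = 45
s = B^a = 45^21 mod 47  (bits of 21 = 10101)
  bit 0 = 1: r = r^2 * 45 mod 47 = 1^2 * 45 = 1*45 = 45
  bit 1 = 0: r = r^2 mod 47 = 45^2 = 4
  bit 2 = 1: r = r^2 * 45 mod 47 = 4^2 * 45 = 16*45 = 15
  bit 3 = 0: r = r^2 mod 47 = 15^2 = 37
  bit 4 = 1: r = r^2 * 45 mod 47 = 37^2 * 45 = 6*45 = 35
  -> s = B^a = 35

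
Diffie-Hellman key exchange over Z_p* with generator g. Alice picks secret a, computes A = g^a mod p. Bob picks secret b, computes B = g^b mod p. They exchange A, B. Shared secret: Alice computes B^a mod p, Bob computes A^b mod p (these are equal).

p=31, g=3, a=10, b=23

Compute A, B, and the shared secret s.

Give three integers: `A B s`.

Answer: 25 11 5

Derivation:
A = 3^10 mod 31  (bits of 10 = 1010)
  bit 0 = 1: r = r^2 * 3 mod 31 = 1^2 * 3 = 1*3 = 3
  bit 1 = 0: r = r^2 mod 31 = 3^2 = 9
  bit 2 = 1: r = r^2 * 3 mod 31 = 9^2 * 3 = 19*3 = 26
  bit 3 = 0: r = r^2 mod 31 = 26^2 = 25
  -> A = 25
B = 3^23 mod 31  (bits of 23 = 10111)
  bit 0 = 1: r = r^2 * 3 mod 31 = 1^2 * 3 = 1*3 = 3
  bit 1 = 0: r = r^2 mod 31 = 3^2 = 9
  bit 2 = 1: r = r^2 * 3 mod 31 = 9^2 * 3 = 19*3 = 26
  bit 3 = 1: r = r^2 * 3 mod 31 = 26^2 * 3 = 25*3 = 13
  bit 4 = 1: r = r^2 * 3 mod 31 = 13^2 * 3 = 14*3 = 11
  -> B = 11
s = B^a = 11^10 mod 31  (bits of 10 = 1010)
  bit 0 = 1: r = r^2 * 11 mod 31 = 1^2 * 11 = 1*11 = 11
  bit 1 = 0: r = r^2 mod 31 = 11^2 = 28
  bit 2 = 1: r = r^2 * 11 mod 31 = 28^2 * 11 = 9*11 = 6
  bit 3 = 0: r = r^2 mod 31 = 6^2 = 5
  -> s = B^a = 5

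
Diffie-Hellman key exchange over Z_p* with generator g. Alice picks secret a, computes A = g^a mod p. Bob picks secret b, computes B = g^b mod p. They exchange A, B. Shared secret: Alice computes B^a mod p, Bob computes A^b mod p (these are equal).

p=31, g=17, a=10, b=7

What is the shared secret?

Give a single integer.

A = 17^10 mod 31  (bits of 10 = 1010)
  bit 0 = 1: r = r^2 * 17 mod 31 = 1^2 * 17 = 1*17 = 17
  bit 1 = 0: r = r^2 mod 31 = 17^2 = 10
  bit 2 = 1: r = r^2 * 17 mod 31 = 10^2 * 17 = 7*17 = 26
  bit 3 = 0: r = r^2 mod 31 = 26^2 = 25
  -> A = 25
B = 17^7 mod 31  (bits of 7 = 111)
  bit 0 = 1: r = r^2 * 17 mod 31 = 1^2 * 17 = 1*17 = 17
  bit 1 = 1: r = r^2 * 17 mod 31 = 17^2 * 17 = 10*17 = 15
  bit 2 = 1: r = r^2 * 17 mod 31 = 15^2 * 17 = 8*17 = 12
  -> B = 12
s = B^a = 12^10 mod 31  (bits of 10 = 1010)
  bit 0 = 1: r = r^2 * 12 mod 31 = 1^2 * 12 = 1*12 = 12
  bit 1 = 0: r = r^2 mod 31 = 12^2 = 20
  bit 2 = 1: r = r^2 * 12 mod 31 = 20^2 * 12 = 28*12 = 26
  bit 3 = 0: r = r^2 mod 31 = 26^2 = 25
  -> s = B^a = 25

Answer: 25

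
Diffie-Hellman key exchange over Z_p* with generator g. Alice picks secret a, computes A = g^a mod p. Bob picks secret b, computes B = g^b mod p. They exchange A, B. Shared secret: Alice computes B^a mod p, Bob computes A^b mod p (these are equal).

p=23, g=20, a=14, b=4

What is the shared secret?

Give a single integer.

Answer: 3

Derivation:
A = 20^14 mod 23  (bits of 14 = 1110)
  bit 0 = 1: r = r^2 * 20 mod 23 = 1^2 * 20 = 1*20 = 20
  bit 1 = 1: r = r^2 * 20 mod 23 = 20^2 * 20 = 9*20 = 19
  bit 2 = 1: r = r^2 * 20 mod 23 = 19^2 * 20 = 16*20 = 21
  bit 3 = 0: r = r^2 mod 23 = 21^2 = 4
  -> A = 4
B = 20^4 mod 23  (bits of 4 = 100)
  bit 0 = 1: r = r^2 * 20 mod 23 = 1^2 * 20 = 1*20 = 20
  bit 1 = 0: r = r^2 mod 23 = 20^2 = 9
  bit 2 = 0: r = r^2 mod 23 = 9^2 = 12
  -> B = 12
s = B^a = 12^14 mod 23  (bits of 14 = 1110)
  bit 0 = 1: r = r^2 * 12 mod 23 = 1^2 * 12 = 1*12 = 12
  bit 1 = 1: r = r^2 * 12 mod 23 = 12^2 * 12 = 6*12 = 3
  bit 2 = 1: r = r^2 * 12 mod 23 = 3^2 * 12 = 9*12 = 16
  bit 3 = 0: r = r^2 mod 23 = 16^2 = 3
  -> s = B^a = 3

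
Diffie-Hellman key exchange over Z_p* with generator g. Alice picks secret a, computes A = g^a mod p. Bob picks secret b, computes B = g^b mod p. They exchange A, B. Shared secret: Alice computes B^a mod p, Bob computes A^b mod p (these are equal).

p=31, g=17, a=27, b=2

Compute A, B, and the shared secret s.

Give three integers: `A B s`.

Answer: 29 10 4

Derivation:
A = 17^27 mod 31  (bits of 27 = 11011)
  bit 0 = 1: r = r^2 * 17 mod 31 = 1^2 * 17 = 1*17 = 17
  bit 1 = 1: r = r^2 * 17 mod 31 = 17^2 * 17 = 10*17 = 15
  bit 2 = 0: r = r^2 mod 31 = 15^2 = 8
  bit 3 = 1: r = r^2 * 17 mod 31 = 8^2 * 17 = 2*17 = 3
  bit 4 = 1: r = r^2 * 17 mod 31 = 3^2 * 17 = 9*17 = 29
  -> A = 29
B = 17^2 mod 31  (bits of 2 = 10)
  bit 0 = 1: r = r^2 * 17 mod 31 = 1^2 * 17 = 1*17 = 17
  bit 1 = 0: r = r^2 mod 31 = 17^2 = 10
  -> B = 10
s = B^a = 10^27 mod 31  (bits of 27 = 11011)
  bit 0 = 1: r = r^2 * 10 mod 31 = 1^2 * 10 = 1*10 = 10
  bit 1 = 1: r = r^2 * 10 mod 31 = 10^2 * 10 = 7*10 = 8
  bit 2 = 0: r = r^2 mod 31 = 8^2 = 2
  bit 3 = 1: r = r^2 * 10 mod 31 = 2^2 * 10 = 4*10 = 9
  bit 4 = 1: r = r^2 * 10 mod 31 = 9^2 * 10 = 19*10 = 4
  -> s = B^a = 4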